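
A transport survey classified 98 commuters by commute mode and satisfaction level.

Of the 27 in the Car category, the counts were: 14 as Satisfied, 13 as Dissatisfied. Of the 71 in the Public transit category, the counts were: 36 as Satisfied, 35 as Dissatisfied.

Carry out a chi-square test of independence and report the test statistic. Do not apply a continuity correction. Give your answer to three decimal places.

Row totals: 27, 71. Column totals: 50, 48. Grand total N = 98.
Expected counts (row total × column total / N):
  Car, Satisfied: 27×50/98 = 13.7755
  Car, Dissatisfied: 27×48/98 = 13.2245
  Public transit, Satisfied: 71×50/98 = 36.2245
  Public transit, Dissatisfied: 71×48/98 = 34.7755
Contributions (O − E)²/E:
  (14 − 13.7755)²/13.7755 = 0.0037
  (13 − 13.2245)²/13.2245 = 0.0038
  (36 − 36.2245)²/36.2245 = 0.0014
  (35 − 34.7755)²/34.7755 = 0.0014
χ² = 0.0037 + 0.0038 + 0.0014 + 0.0014 = 0.010

0.010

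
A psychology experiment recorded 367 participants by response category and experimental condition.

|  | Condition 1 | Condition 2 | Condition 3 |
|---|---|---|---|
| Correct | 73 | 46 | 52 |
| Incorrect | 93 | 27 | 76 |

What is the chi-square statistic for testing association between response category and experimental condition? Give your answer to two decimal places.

Row totals: 171, 196. Column totals: 166, 73, 128. Grand total N = 367.
Expected counts (row total × column total / N):
  Correct, Condition 1: 171×166/367 = 77.346
  Correct, Condition 2: 171×73/367 = 34.014
  Correct, Condition 3: 171×128/367 = 59.640
  Incorrect, Condition 1: 196×166/367 = 88.654
  Incorrect, Condition 2: 196×73/367 = 38.986
  Incorrect, Condition 3: 196×128/367 = 68.360
Contributions (O − E)²/E:
  (73 − 77.346)²/77.346 = 0.2442
  (46 − 34.014)²/34.014 = 4.2237
  (52 − 59.640)²/59.640 = 0.9787
  (93 − 88.654)²/88.654 = 0.2130
  (27 − 38.986)²/38.986 = 3.6850
  (76 − 68.360)²/68.360 = 0.8539
χ² = 0.2442 + 4.2237 + 0.9787 + 0.2130 + 3.6850 + 0.8539 = 10.20

10.20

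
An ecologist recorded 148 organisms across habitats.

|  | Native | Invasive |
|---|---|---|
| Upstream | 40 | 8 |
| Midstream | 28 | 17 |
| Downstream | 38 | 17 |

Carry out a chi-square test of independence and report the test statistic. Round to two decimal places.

Row totals: 48, 45, 55. Column totals: 106, 42. Grand total N = 148.
Expected counts (row total × column total / N):
  Upstream, Native: 48×106/148 = 34.378
  Upstream, Invasive: 48×42/148 = 13.622
  Midstream, Native: 45×106/148 = 32.230
  Midstream, Invasive: 45×42/148 = 12.770
  Downstream, Native: 55×106/148 = 39.392
  Downstream, Invasive: 55×42/148 = 15.608
Contributions (O − E)²/E:
  (40 − 34.378)²/34.378 = 0.9194
  (8 − 13.622)²/13.622 = 2.3203
  (28 − 32.230)²/32.230 = 0.5552
  (17 − 12.770)²/12.770 = 1.4012
  (38 − 39.392)²/39.392 = 0.0492
  (17 − 15.608)²/15.608 = 0.1241
χ² = 0.9194 + 2.3203 + 0.5552 + 1.4012 + 0.0492 + 0.1241 = 5.37

5.37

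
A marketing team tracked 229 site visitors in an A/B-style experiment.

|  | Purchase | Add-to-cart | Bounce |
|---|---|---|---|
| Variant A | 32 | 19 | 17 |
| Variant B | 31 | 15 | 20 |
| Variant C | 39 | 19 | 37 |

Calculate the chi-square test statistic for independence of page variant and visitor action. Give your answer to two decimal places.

4.03

Row totals: 68, 66, 95. Column totals: 102, 53, 74. Grand total N = 229.
Expected counts (row total × column total / N):
  Variant A, Purchase: 68×102/229 = 30.288
  Variant A, Add-to-cart: 68×53/229 = 15.738
  Variant A, Bounce: 68×74/229 = 21.974
  Variant B, Purchase: 66×102/229 = 29.397
  Variant B, Add-to-cart: 66×53/229 = 15.275
  Variant B, Bounce: 66×74/229 = 21.328
  Variant C, Purchase: 95×102/229 = 42.314
  Variant C, Add-to-cart: 95×53/229 = 21.987
  Variant C, Bounce: 95×74/229 = 30.699
Contributions (O − E)²/E:
  (32 − 30.288)²/30.288 = 0.0968
  (19 − 15.738)²/15.738 = 0.6761
  (17 − 21.974)²/21.974 = 1.1259
  (31 − 29.397)²/29.397 = 0.0874
  (15 − 15.275)²/15.275 = 0.0050
  (20 − 21.328)²/21.328 = 0.0827
  (39 − 42.314)²/42.314 = 0.2595
  (19 − 21.987)²/21.987 = 0.4058
  (37 − 30.699)²/30.699 = 1.2933
χ² = 0.0968 + 0.6761 + 1.1259 + 0.0874 + 0.0050 + 0.0827 + 0.2595 + 0.4058 + 1.2933 = 4.03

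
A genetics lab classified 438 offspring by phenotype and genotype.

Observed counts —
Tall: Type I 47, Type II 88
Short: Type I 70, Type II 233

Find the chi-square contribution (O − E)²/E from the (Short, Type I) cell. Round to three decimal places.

Row total (Short) = 303; column total (Type I) = 117; N = 438.
Expected count E = 303 × 117 / 438 = 80.9384.
Contribution = (O − E)²/E = (70 − 80.9384)² / 80.9384 = 1.478.

1.478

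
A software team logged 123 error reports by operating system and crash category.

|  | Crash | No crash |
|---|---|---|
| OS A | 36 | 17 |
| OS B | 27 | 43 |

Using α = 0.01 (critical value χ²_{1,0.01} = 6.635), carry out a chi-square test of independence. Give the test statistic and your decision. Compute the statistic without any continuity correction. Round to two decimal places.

10.40; reject H₀

Row totals: 53, 70. Column totals: 63, 60. Grand total N = 123.
Expected counts (row total × column total / N):
  OS A, Crash: 53×63/123 = 27.146
  OS A, No crash: 53×60/123 = 25.854
  OS B, Crash: 70×63/123 = 35.854
  OS B, No crash: 70×60/123 = 34.146
Contributions (O − E)²/E:
  (36 − 27.146)²/27.146 = 2.8878
  (17 − 25.854)²/25.854 = 3.0322
  (27 − 35.854)²/35.854 = 2.1865
  (43 − 34.146)²/34.146 = 2.2958
χ² = 2.8878 + 3.0322 + 2.1865 + 2.2958 = 10.40
df = (2−1)(2−1) = 1. Since 10.40 > 6.635, reject the null hypothesis of independence at α = 0.01.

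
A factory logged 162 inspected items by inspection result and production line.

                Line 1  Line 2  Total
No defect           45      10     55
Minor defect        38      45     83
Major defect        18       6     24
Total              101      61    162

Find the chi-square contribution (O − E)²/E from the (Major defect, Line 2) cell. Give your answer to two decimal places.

1.02

Row total (Major defect) = 24; column total (Line 2) = 61; N = 162.
Expected count E = 24 × 61 / 162 = 9.037.
Contribution = (O − E)²/E = (6 − 9.037)² / 9.037 = 1.02.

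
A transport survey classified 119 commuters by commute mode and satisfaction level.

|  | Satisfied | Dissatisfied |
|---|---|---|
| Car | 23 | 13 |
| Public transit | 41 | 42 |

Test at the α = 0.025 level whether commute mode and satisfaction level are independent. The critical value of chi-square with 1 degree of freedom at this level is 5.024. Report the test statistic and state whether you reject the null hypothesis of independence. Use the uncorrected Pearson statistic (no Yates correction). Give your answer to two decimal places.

2.12; fail to reject H₀

Row totals: 36, 83. Column totals: 64, 55. Grand total N = 119.
Expected counts (row total × column total / N):
  Car, Satisfied: 36×64/119 = 19.361
  Car, Dissatisfied: 36×55/119 = 16.639
  Public transit, Satisfied: 83×64/119 = 44.639
  Public transit, Dissatisfied: 83×55/119 = 38.361
Contributions (O − E)²/E:
  (23 − 19.361)²/19.361 = 0.6840
  (13 − 16.639)²/16.639 = 0.7959
  (41 − 44.639)²/44.639 = 0.2967
  (42 − 38.361)²/38.361 = 0.3452
χ² = 0.6840 + 0.7959 + 0.2967 + 0.3452 = 2.12
df = (2−1)(2−1) = 1. Since 2.12 < 5.024, fail to reject the null hypothesis of independence at α = 0.025.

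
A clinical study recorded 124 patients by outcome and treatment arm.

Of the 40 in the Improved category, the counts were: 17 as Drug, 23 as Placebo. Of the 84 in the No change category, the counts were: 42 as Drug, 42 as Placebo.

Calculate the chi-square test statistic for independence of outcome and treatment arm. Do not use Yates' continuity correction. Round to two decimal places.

0.61

Row totals: 40, 84. Column totals: 59, 65. Grand total N = 124.
Expected counts (row total × column total / N):
  Improved, Drug: 40×59/124 = 19.032
  Improved, Placebo: 40×65/124 = 20.968
  No change, Drug: 84×59/124 = 39.968
  No change, Placebo: 84×65/124 = 44.032
Contributions (O − E)²/E:
  (17 − 19.032)²/19.032 = 0.2170
  (23 − 20.968)²/20.968 = 0.1969
  (42 − 39.968)²/39.968 = 0.1033
  (42 − 44.032)²/44.032 = 0.0938
χ² = 0.2170 + 0.1969 + 0.1033 + 0.0938 = 0.61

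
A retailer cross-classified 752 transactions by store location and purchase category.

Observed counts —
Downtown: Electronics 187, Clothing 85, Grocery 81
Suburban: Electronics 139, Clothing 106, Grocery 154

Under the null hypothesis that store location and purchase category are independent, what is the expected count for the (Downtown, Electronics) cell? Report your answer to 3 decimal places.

153.029

Row total (Downtown) = 353; column total (Electronics) = 326; grand total N = 752.
Expected count = (row total × column total) / N = 353 × 326 / 752 = 153.029.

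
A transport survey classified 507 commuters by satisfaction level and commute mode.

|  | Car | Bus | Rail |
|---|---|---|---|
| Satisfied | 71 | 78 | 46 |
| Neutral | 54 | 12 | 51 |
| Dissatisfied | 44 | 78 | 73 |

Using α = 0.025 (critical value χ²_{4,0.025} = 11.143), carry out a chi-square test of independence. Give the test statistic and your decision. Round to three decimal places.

47.301; reject H₀

Row totals: 195, 117, 195. Column totals: 169, 168, 170. Grand total N = 507.
Expected counts (row total × column total / N):
  Satisfied, Car: 195×169/507 = 65.00000
  Satisfied, Bus: 195×168/507 = 64.61538
  Satisfied, Rail: 195×170/507 = 65.38462
  Neutral, Car: 117×169/507 = 39.00000
  Neutral, Bus: 117×168/507 = 38.76923
  Neutral, Rail: 117×170/507 = 39.23077
  Dissatisfied, Car: 195×169/507 = 65.00000
  Dissatisfied, Bus: 195×168/507 = 64.61538
  Dissatisfied, Rail: 195×170/507 = 65.38462
Contributions (O − E)²/E:
  (71 − 65.00000)²/65.00000 = 0.5538
  (78 − 64.61538)²/64.61538 = 2.7725
  (46 − 65.38462)²/65.38462 = 5.7470
  (54 − 39.00000)²/39.00000 = 5.7692
  (12 − 38.76923)²/38.76923 = 18.4835
  (51 − 39.23077)²/39.23077 = 3.5308
  (44 − 65.00000)²/65.00000 = 6.7846
  (78 − 64.61538)²/64.61538 = 2.7725
  (73 − 65.38462)²/65.38462 = 0.8870
χ² = 0.5538 + 2.7725 + 5.7470 + 5.7692 + 18.4835 + 3.5308 + 6.7846 + 2.7725 + 0.8870 = 47.301
df = (3−1)(3−1) = 4. Since 47.301 > 11.143, reject the null hypothesis of independence at α = 0.025.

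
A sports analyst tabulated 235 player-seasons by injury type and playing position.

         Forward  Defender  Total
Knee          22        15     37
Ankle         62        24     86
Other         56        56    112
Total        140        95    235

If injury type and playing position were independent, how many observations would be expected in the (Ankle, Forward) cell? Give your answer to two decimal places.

Row total (Ankle) = 86; column total (Forward) = 140; grand total N = 235.
Expected count = (row total × column total) / N = 86 × 140 / 235 = 51.23.

51.23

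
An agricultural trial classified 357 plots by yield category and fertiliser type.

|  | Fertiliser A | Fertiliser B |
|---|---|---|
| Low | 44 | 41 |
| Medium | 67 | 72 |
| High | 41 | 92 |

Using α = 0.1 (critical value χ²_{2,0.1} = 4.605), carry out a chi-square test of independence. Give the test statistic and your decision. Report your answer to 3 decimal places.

Row totals: 85, 139, 133. Column totals: 152, 205. Grand total N = 357.
Expected counts (row total × column total / N):
  Low, Fertiliser A: 85×152/357 = 36.1905
  Low, Fertiliser B: 85×205/357 = 48.8095
  Medium, Fertiliser A: 139×152/357 = 59.1821
  Medium, Fertiliser B: 139×205/357 = 79.8179
  High, Fertiliser A: 133×152/357 = 56.6275
  High, Fertiliser B: 133×205/357 = 76.3725
Contributions (O − E)²/E:
  (44 − 36.1905)²/36.1905 = 1.6852
  (41 − 48.8095)²/48.8095 = 1.2495
  (67 − 59.1821)²/59.1821 = 1.0327
  (72 − 79.8179)²/79.8179 = 0.7657
  (41 − 56.6275)²/56.6275 = 4.3127
  (92 − 76.3725)²/76.3725 = 3.1977
χ² = 1.6852 + 1.2495 + 1.0327 + 0.7657 + 4.3127 + 3.1977 = 12.244
df = (3−1)(2−1) = 2. Since 12.244 > 4.605, reject the null hypothesis of independence at α = 0.1.

12.244; reject H₀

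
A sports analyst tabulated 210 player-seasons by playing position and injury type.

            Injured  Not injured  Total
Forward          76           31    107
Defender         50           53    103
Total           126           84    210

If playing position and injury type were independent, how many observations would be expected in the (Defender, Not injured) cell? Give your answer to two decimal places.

Row total (Defender) = 103; column total (Not injured) = 84; grand total N = 210.
Expected count = (row total × column total) / N = 103 × 84 / 210 = 41.20.

41.20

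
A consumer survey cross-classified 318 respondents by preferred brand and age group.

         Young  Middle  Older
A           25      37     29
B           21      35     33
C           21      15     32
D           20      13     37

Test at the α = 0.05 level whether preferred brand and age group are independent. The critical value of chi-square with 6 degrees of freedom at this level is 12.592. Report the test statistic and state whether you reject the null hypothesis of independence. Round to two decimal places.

Row totals: 91, 89, 68, 70. Column totals: 87, 100, 131. Grand total N = 318.
Expected counts (row total × column total / N):
  A, Young: 91×87/318 = 24.896
  A, Middle: 91×100/318 = 28.616
  A, Older: 91×131/318 = 37.487
  B, Young: 89×87/318 = 24.349
  B, Middle: 89×100/318 = 27.987
  B, Older: 89×131/318 = 36.664
  C, Young: 68×87/318 = 18.604
  C, Middle: 68×100/318 = 21.384
  C, Older: 68×131/318 = 28.013
  D, Young: 70×87/318 = 19.151
  D, Middle: 70×100/318 = 22.013
  D, Older: 70×131/318 = 28.836
Contributions (O − E)²/E:
  (25 − 24.896)²/24.896 = 0.0004
  (37 − 28.616)²/28.616 = 2.4564
  (29 − 37.487)²/37.487 = 1.9214
  (21 − 24.349)²/24.349 = 0.4606
  (35 − 27.987)²/27.987 = 1.7573
  (33 − 36.664)²/36.664 = 0.3662
  (21 − 18.604)²/18.604 = 0.3086
  (15 − 21.384)²/21.384 = 1.9059
  (32 − 28.013)²/28.013 = 0.5675
  (20 − 19.151)²/19.151 = 0.0376
  (13 − 22.013)²/22.013 = 3.6903
  (37 − 28.836)²/28.836 = 2.3114
χ² = 0.0004 + 2.4564 + 1.9214 + 0.4606 + 1.7573 + 0.3662 + 0.3086 + 1.9059 + 0.5675 + 0.0376 + 3.6903 + 2.3114 = 15.78
df = (4−1)(3−1) = 6. Since 15.78 > 12.592, reject the null hypothesis of independence at α = 0.05.

15.78; reject H₀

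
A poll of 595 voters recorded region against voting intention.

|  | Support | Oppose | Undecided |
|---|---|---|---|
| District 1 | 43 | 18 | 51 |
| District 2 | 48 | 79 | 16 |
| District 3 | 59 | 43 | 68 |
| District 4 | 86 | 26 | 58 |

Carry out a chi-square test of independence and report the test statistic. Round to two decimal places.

90.57

Row totals: 112, 143, 170, 170. Column totals: 236, 166, 193. Grand total N = 595.
Expected counts (row total × column total / N):
  District 1, Support: 112×236/595 = 44.42353
  District 1, Oppose: 112×166/595 = 31.24706
  District 1, Undecided: 112×193/595 = 36.32941
  District 2, Support: 143×236/595 = 56.71933
  District 2, Oppose: 143×166/595 = 39.89580
  District 2, Undecided: 143×193/595 = 46.38487
  District 3, Support: 170×236/595 = 67.42857
  District 3, Oppose: 170×166/595 = 47.42857
  District 3, Undecided: 170×193/595 = 55.14286
  District 4, Support: 170×236/595 = 67.42857
  District 4, Oppose: 170×166/595 = 47.42857
  District 4, Undecided: 170×193/595 = 55.14286
Contributions (O − E)²/E:
  (43 − 44.42353)²/44.42353 = 0.0456
  (18 − 31.24706)²/31.24706 = 5.6160
  (51 − 36.32941)²/36.32941 = 5.9243
  (48 − 56.71933)²/56.71933 = 1.3404
  (79 − 39.89580)²/39.89580 = 38.3283
  (16 − 46.38487)²/46.38487 = 19.9039
  (59 − 67.42857)²/67.42857 = 1.0536
  (43 − 47.42857)²/47.42857 = 0.4135
  (68 − 55.14286)²/55.14286 = 2.9978
  (86 − 67.42857)²/67.42857 = 5.1150
  (26 − 47.42857)²/47.42857 = 9.6816
  (58 − 55.14286)²/55.14286 = 0.1480
χ² = 0.0456 + 5.6160 + 5.9243 + 1.3404 + 38.3283 + 19.9039 + 1.0536 + 0.4135 + 2.9978 + 5.1150 + 9.6816 + 0.1480 = 90.57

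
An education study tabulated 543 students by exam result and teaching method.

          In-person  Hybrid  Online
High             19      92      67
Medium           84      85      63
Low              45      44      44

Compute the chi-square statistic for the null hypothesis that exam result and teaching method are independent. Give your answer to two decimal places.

38.52

Row totals: 178, 232, 133. Column totals: 148, 221, 174. Grand total N = 543.
Expected counts (row total × column total / N):
  High, In-person: 178×148/543 = 48.516
  High, Hybrid: 178×221/543 = 72.446
  High, Online: 178×174/543 = 57.039
  Medium, In-person: 232×148/543 = 63.234
  Medium, Hybrid: 232×221/543 = 94.424
  Medium, Online: 232×174/543 = 74.343
  Low, In-person: 133×148/543 = 36.250
  Low, Hybrid: 133×221/543 = 54.131
  Low, Online: 133×174/543 = 42.619
Contributions (O − E)²/E:
  (19 − 48.516)²/48.516 = 17.9568
  (92 − 72.446)²/72.446 = 5.2778
  (67 − 57.039)²/57.039 = 1.7395
  (84 − 63.234)²/63.234 = 6.8195
  (85 − 94.424)²/94.424 = 0.9406
  (63 − 74.343)²/74.343 = 1.7307
  (45 − 36.250)²/36.250 = 2.1121
  (44 − 54.131)²/54.131 = 1.8961
  (44 − 42.619)²/42.619 = 0.0447
χ² = 17.9568 + 5.2778 + 1.7395 + 6.8195 + 0.9406 + 1.7307 + 2.1121 + 1.8961 + 0.0447 = 38.52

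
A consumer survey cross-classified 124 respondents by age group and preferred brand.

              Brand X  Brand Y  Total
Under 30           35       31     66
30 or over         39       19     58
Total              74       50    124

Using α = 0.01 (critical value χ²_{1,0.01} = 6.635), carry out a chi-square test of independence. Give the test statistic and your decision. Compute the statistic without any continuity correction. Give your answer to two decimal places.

2.59; fail to reject H₀

Grand total N = 124.
Expected counts (row total × column total / N):
  Under 30, Brand X: 66×74/124 = 39.387
  Under 30, Brand Y: 66×50/124 = 26.613
  30 or over, Brand X: 58×74/124 = 34.613
  30 or over, Brand Y: 58×50/124 = 23.387
Contributions (O − E)²/E:
  (35 − 39.387)²/39.387 = 0.4886
  (31 − 26.613)²/26.613 = 0.7232
  (39 − 34.613)²/34.613 = 0.5560
  (19 − 23.387)²/23.387 = 0.8229
χ² = 0.4886 + 0.7232 + 0.5560 + 0.8229 = 2.59
df = (2−1)(2−1) = 1. Since 2.59 < 6.635, fail to reject the null hypothesis of independence at α = 0.01.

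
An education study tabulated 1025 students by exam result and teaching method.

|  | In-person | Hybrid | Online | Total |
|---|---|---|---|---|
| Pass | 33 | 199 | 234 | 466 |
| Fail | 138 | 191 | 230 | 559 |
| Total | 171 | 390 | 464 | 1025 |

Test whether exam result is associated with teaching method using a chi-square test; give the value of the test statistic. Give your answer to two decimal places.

56.70

Grand total N = 1025.
Expected counts (row total × column total / N):
  Pass, In-person: 466×171/1025 = 77.742
  Pass, Hybrid: 466×390/1025 = 177.307
  Pass, Online: 466×464/1025 = 210.950
  Fail, In-person: 559×171/1025 = 93.258
  Fail, Hybrid: 559×390/1025 = 212.693
  Fail, Online: 559×464/1025 = 253.050
Contributions (O − E)²/E:
  (33 − 77.742)²/77.742 = 25.7499
  (199 − 177.307)²/177.307 = 2.6541
  (234 − 210.950)²/210.950 = 2.5186
  (138 − 93.258)²/93.258 = 21.4657
  (191 − 212.693)²/212.693 = 2.2125
  (230 − 253.050)²/253.050 = 2.0996
χ² = 25.7499 + 2.6541 + 2.5186 + 21.4657 + 2.2125 + 2.0996 = 56.70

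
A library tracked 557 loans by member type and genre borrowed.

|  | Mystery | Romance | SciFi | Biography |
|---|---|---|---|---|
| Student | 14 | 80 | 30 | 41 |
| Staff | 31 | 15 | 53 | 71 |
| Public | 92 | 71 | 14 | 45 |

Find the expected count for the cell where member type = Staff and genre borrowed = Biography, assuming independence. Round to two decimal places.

47.92

Row total (Staff) = 170; column total (Biography) = 157; grand total N = 557.
Expected count = (row total × column total) / N = 170 × 157 / 557 = 47.92.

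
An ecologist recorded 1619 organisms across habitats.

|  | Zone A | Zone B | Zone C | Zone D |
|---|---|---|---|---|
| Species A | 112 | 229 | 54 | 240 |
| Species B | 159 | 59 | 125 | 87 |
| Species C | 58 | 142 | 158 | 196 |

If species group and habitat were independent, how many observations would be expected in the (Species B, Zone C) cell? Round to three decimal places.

Row total (Species B) = 430; column total (Zone C) = 337; grand total N = 1619.
Expected count = (row total × column total) / N = 430 × 337 / 1619 = 89.506.

89.506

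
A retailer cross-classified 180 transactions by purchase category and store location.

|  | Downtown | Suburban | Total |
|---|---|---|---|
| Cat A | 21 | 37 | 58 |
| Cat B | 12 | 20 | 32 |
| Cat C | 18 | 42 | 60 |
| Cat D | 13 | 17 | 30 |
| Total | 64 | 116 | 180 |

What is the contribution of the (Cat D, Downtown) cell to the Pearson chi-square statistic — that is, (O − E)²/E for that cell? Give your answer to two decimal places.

Row total (Cat D) = 30; column total (Downtown) = 64; N = 180.
Expected count E = 30 × 64 / 180 = 10.667.
Contribution = (O − E)²/E = (13 − 10.667)² / 10.667 = 0.51.

0.51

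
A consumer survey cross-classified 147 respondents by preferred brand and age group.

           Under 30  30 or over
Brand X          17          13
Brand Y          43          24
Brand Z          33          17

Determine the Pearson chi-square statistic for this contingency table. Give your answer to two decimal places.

0.75

Row totals: 30, 67, 50. Column totals: 93, 54. Grand total N = 147.
Expected counts (row total × column total / N):
  Brand X, Under 30: 30×93/147 = 18.980
  Brand X, 30 or over: 30×54/147 = 11.020
  Brand Y, Under 30: 67×93/147 = 42.388
  Brand Y, 30 or over: 67×54/147 = 24.612
  Brand Z, Under 30: 50×93/147 = 31.633
  Brand Z, 30 or over: 50×54/147 = 18.367
Contributions (O − E)²/E:
  (17 − 18.980)²/18.980 = 0.2066
  (13 − 11.020)²/11.020 = 0.3558
  (43 − 42.388)²/42.388 = 0.0088
  (24 − 24.612)²/24.612 = 0.0152
  (33 − 31.633)²/31.633 = 0.0591
  (17 − 18.367)²/18.367 = 0.1017
χ² = 0.2066 + 0.3558 + 0.0088 + 0.0152 + 0.0591 + 0.1017 = 0.75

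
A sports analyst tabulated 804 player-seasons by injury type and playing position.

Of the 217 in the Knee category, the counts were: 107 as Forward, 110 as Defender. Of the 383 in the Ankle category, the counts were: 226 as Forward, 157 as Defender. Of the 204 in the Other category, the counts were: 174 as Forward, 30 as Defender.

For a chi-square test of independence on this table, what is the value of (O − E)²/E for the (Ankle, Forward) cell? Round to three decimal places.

Row total (Ankle) = 383; column total (Forward) = 507; N = 804.
Expected count E = 383 × 507 / 804 = 241.5187.
Contribution = (O − E)²/E = (226 − 241.5187)² / 241.5187 = 0.997.

0.997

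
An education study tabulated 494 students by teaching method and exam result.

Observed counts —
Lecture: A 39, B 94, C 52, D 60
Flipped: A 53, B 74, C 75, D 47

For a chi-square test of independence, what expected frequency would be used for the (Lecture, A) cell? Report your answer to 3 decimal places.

45.628

Row total (Lecture) = 245; column total (A) = 92; grand total N = 494.
Expected count = (row total × column total) / N = 245 × 92 / 494 = 45.628.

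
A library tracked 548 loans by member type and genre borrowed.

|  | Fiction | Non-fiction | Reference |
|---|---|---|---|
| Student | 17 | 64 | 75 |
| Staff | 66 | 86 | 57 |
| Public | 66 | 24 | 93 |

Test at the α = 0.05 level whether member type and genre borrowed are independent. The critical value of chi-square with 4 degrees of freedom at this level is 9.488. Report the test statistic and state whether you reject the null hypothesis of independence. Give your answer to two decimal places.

67.86; reject H₀

Row totals: 156, 209, 183. Column totals: 149, 174, 225. Grand total N = 548.
Expected counts (row total × column total / N):
  Student, Fiction: 156×149/548 = 42.416
  Student, Non-fiction: 156×174/548 = 49.533
  Student, Reference: 156×225/548 = 64.051
  Staff, Fiction: 209×149/548 = 56.827
  Staff, Non-fiction: 209×174/548 = 66.361
  Staff, Reference: 209×225/548 = 85.812
  Public, Fiction: 183×149/548 = 49.757
  Public, Non-fiction: 183×174/548 = 58.106
  Public, Reference: 183×225/548 = 75.137
Contributions (O − E)²/E:
  (17 − 42.416)²/42.416 = 15.2295
  (64 − 49.533)²/49.533 = 4.2253
  (75 − 64.051)²/64.051 = 1.8716
  (66 − 56.827)²/56.827 = 1.4807
  (86 − 66.361)²/66.361 = 5.8120
  (57 − 85.812)²/85.812 = 9.6738
  (66 − 49.757)²/49.757 = 5.3025
  (24 − 58.106)²/58.106 = 20.0189
  (93 − 75.137)²/75.137 = 4.2467
χ² = 15.2295 + 4.2253 + 1.8716 + 1.4807 + 5.8120 + 9.6738 + 5.3025 + 20.0189 + 4.2467 = 67.86
df = (3−1)(3−1) = 4. Since 67.86 > 9.488, reject the null hypothesis of independence at α = 0.05.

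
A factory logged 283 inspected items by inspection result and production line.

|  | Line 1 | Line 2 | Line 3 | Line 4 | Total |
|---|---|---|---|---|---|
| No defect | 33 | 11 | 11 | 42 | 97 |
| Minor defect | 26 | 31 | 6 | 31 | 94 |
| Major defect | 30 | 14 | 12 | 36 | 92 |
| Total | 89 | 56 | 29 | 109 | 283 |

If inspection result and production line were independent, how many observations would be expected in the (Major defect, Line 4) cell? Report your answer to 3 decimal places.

Row total (Major defect) = 92; column total (Line 4) = 109; grand total N = 283.
Expected count = (row total × column total) / N = 92 × 109 / 283 = 35.435.

35.435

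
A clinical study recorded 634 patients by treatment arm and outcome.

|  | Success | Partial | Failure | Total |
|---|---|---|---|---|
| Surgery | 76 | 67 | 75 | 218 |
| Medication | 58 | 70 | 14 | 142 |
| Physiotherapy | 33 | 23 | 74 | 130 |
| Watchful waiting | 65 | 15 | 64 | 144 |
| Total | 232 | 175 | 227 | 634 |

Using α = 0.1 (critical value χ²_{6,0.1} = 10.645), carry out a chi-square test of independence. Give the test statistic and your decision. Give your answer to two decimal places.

99.25; reject H₀

Grand total N = 634.
Expected counts (row total × column total / N):
  Surgery, Success: 218×232/634 = 79.773
  Surgery, Partial: 218×175/634 = 60.174
  Surgery, Failure: 218×227/634 = 78.054
  Medication, Success: 142×232/634 = 51.962
  Medication, Partial: 142×175/634 = 39.196
  Medication, Failure: 142×227/634 = 50.842
  Physiotherapy, Success: 130×232/634 = 47.571
  Physiotherapy, Partial: 130×175/634 = 35.883
  Physiotherapy, Failure: 130×227/634 = 46.546
  Watchful waiting, Success: 144×232/634 = 52.694
  Watchful waiting, Partial: 144×175/634 = 39.748
  Watchful waiting, Failure: 144×227/634 = 51.558
Contributions (O − E)²/E:
  (76 − 79.773)²/79.773 = 0.1785
  (67 − 60.174)²/60.174 = 0.7743
  (75 − 78.054)²/78.054 = 0.1195
  (58 − 51.962)²/51.962 = 0.7016
  (70 − 39.196)²/39.196 = 24.2088
  (14 − 50.842)²/50.842 = 26.6971
  (33 − 47.571)²/47.571 = 4.4631
  (23 − 35.883)²/35.883 = 4.6254
  (74 − 46.546)²/46.546 = 16.1931
  (65 − 52.694)²/52.694 = 2.8739
  (15 − 39.748)²/39.748 = 15.4087
  (64 − 51.558)²/51.558 = 3.0025
χ² = 0.1785 + 0.7743 + 0.1195 + 0.7016 + 24.2088 + 26.6971 + 4.4631 + 4.6254 + 16.1931 + 2.8739 + 15.4087 + 3.0025 = 99.25
df = (4−1)(3−1) = 6. Since 99.25 > 10.645, reject the null hypothesis of independence at α = 0.1.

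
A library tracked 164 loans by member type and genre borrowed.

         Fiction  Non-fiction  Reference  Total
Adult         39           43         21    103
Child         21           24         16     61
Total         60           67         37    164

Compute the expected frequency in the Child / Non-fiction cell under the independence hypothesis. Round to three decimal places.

24.921

Row total (Child) = 61; column total (Non-fiction) = 67; grand total N = 164.
Expected count = (row total × column total) / N = 61 × 67 / 164 = 24.921.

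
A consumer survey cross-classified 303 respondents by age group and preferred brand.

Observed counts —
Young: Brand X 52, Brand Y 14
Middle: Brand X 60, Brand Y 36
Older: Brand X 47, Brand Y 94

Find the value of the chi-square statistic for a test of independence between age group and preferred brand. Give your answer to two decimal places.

42.91

Row totals: 66, 96, 141. Column totals: 159, 144. Grand total N = 303.
Expected counts (row total × column total / N):
  Young, Brand X: 66×159/303 = 34.6337
  Young, Brand Y: 66×144/303 = 31.3663
  Middle, Brand X: 96×159/303 = 50.3762
  Middle, Brand Y: 96×144/303 = 45.6238
  Older, Brand X: 141×159/303 = 73.9901
  Older, Brand Y: 141×144/303 = 67.0099
Contributions (O − E)²/E:
  (52 − 34.6337)²/34.6337 = 8.7079
  (14 − 31.3663)²/31.3663 = 9.6150
  (60 − 50.3762)²/50.3762 = 1.8385
  (36 − 45.6238)²/45.6238 = 2.0300
  (47 − 73.9901)²/73.9901 = 9.8454
  (94 − 67.0099)²/67.0099 = 10.8710
χ² = 8.7079 + 9.6150 + 1.8385 + 2.0300 + 9.8454 + 10.8710 = 42.91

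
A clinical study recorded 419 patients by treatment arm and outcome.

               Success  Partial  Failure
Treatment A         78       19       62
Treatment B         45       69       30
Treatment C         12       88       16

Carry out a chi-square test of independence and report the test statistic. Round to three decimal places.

Row totals: 159, 144, 116. Column totals: 135, 176, 108. Grand total N = 419.
Expected counts (row total × column total / N):
  Treatment A, Success: 159×135/419 = 51.2291
  Treatment A, Partial: 159×176/419 = 66.7876
  Treatment A, Failure: 159×108/419 = 40.9833
  Treatment B, Success: 144×135/419 = 46.3962
  Treatment B, Partial: 144×176/419 = 60.4869
  Treatment B, Failure: 144×108/419 = 37.1169
  Treatment C, Success: 116×135/419 = 37.3747
  Treatment C, Partial: 116×176/419 = 48.7255
  Treatment C, Failure: 116×108/419 = 29.8998
Contributions (O − E)²/E:
  (78 − 51.2291)²/51.2291 = 13.9897
  (19 − 66.7876)²/66.7876 = 34.1928
  (62 − 40.9833)²/40.9833 = 10.7776
  (45 − 46.3962)²/46.3962 = 0.0420
  (69 − 60.4869)²/60.4869 = 1.1982
  (30 − 37.1169)²/37.1169 = 1.3646
  (12 − 37.3747)²/37.3747 = 17.2276
  (88 − 48.7255)²/48.7255 = 31.6567
  (16 − 29.8998)²/29.8998 = 6.4617
χ² = 13.9897 + 34.1928 + 10.7776 + 0.0420 + 1.1982 + 1.3646 + 17.2276 + 31.6567 + 6.4617 = 116.911

116.911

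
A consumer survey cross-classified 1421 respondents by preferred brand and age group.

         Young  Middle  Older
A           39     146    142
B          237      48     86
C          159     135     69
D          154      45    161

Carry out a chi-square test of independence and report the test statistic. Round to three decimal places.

283.098

Row totals: 327, 371, 363, 360. Column totals: 589, 374, 458. Grand total N = 1421.
Expected counts (row total × column total / N):
  A, Young: 327×589/1421 = 135.5405
  A, Middle: 327×374/1421 = 86.0647
  A, Older: 327×458/1421 = 105.3948
  B, Young: 371×589/1421 = 153.7783
  B, Middle: 371×374/1421 = 97.6453
  B, Older: 371×458/1421 = 119.5764
  C, Young: 363×589/1421 = 150.4624
  C, Middle: 363×374/1421 = 95.5398
  C, Older: 363×458/1421 = 116.9979
  D, Young: 360×589/1421 = 149.2189
  D, Middle: 360×374/1421 = 94.7502
  D, Older: 360×458/1421 = 116.0310
Contributions (O − E)²/E:
  (39 − 135.5405)²/135.5405 = 68.7622
  (146 − 86.0647)²/86.0647 = 41.7388
  (142 − 105.3948)²/105.3948 = 12.7135
  (237 − 153.7783)²/153.7783 = 45.0379
  (48 − 97.6453)²/97.6453 = 25.2409
  (86 − 119.5764)²/119.5764 = 9.4281
  (159 − 150.4624)²/150.4624 = 0.4844
  (135 − 95.5398)²/95.5398 = 16.2980
  (69 − 116.9979)²/116.9979 = 19.6909
  (154 − 149.2189)²/149.2189 = 0.1532
  (45 − 94.7502)²/94.7502 = 26.1222
  (161 − 116.0310)²/116.0310 = 17.4282
χ² = 68.7622 + 41.7388 + 12.7135 + 45.0379 + 25.2409 + 9.4281 + 0.4844 + 16.2980 + 19.6909 + 0.1532 + 26.1222 + 17.4282 = 283.098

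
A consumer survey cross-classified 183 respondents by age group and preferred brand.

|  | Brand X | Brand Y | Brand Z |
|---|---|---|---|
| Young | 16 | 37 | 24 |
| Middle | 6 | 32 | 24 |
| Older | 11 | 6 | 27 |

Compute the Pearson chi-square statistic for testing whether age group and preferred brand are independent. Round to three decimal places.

Row totals: 77, 62, 44. Column totals: 33, 75, 75. Grand total N = 183.
Expected counts (row total × column total / N):
  Young, Brand X: 77×33/183 = 13.8852
  Young, Brand Y: 77×75/183 = 31.5574
  Young, Brand Z: 77×75/183 = 31.5574
  Middle, Brand X: 62×33/183 = 11.1803
  Middle, Brand Y: 62×75/183 = 25.4098
  Middle, Brand Z: 62×75/183 = 25.4098
  Older, Brand X: 44×33/183 = 7.9344
  Older, Brand Y: 44×75/183 = 18.0328
  Older, Brand Z: 44×75/183 = 18.0328
Contributions (O − E)²/E:
  (16 − 13.8852)²/13.8852 = 0.3221
  (37 − 31.5574)²/31.5574 = 0.9387
  (24 − 31.5574)²/31.5574 = 1.8099
  (6 − 11.1803)²/11.1803 = 2.4002
  (32 − 25.4098)²/25.4098 = 1.7092
  (24 − 25.4098)²/25.4098 = 0.0782
  (11 − 7.9344)²/7.9344 = 1.1845
  (6 − 18.0328)²/18.0328 = 8.0292
  (27 − 18.0328)²/18.0328 = 4.4591
χ² = 0.3221 + 0.9387 + 1.8099 + 2.4002 + 1.7092 + 0.0782 + 1.1845 + 8.0292 + 4.4591 = 20.931

20.931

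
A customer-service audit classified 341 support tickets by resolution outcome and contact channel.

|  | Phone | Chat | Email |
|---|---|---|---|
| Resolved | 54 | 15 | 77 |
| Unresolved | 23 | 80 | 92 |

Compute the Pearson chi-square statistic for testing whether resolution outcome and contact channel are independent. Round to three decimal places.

Row totals: 146, 195. Column totals: 77, 95, 169. Grand total N = 341.
Expected counts (row total × column total / N):
  Resolved, Phone: 146×77/341 = 32.9677
  Resolved, Chat: 146×95/341 = 40.6745
  Resolved, Email: 146×169/341 = 72.3578
  Unresolved, Phone: 195×77/341 = 44.0323
  Unresolved, Chat: 195×95/341 = 54.3255
  Unresolved, Email: 195×169/341 = 96.6422
Contributions (O − E)²/E:
  (54 − 32.9677)²/32.9677 = 13.4179
  (15 − 40.6745)²/40.6745 = 16.2062
  (77 − 72.3578)²/72.3578 = 0.2978
  (23 − 44.0323)²/44.0323 = 10.0462
  (80 − 54.3255)²/54.3255 = 12.1339
  (92 − 96.6422)²/96.6422 = 0.2230
χ² = 13.4179 + 16.2062 + 0.2978 + 10.0462 + 12.1339 + 0.2230 = 52.325

52.325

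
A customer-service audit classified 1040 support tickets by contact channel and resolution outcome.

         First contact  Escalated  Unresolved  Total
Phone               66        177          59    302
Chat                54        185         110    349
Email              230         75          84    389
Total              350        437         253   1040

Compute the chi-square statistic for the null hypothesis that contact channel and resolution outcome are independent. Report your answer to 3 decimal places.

Grand total N = 1040.
Expected counts (row total × column total / N):
  Phone, First contact: 302×350/1040 = 101.63462
  Phone, Escalated: 302×437/1040 = 126.89808
  Phone, Unresolved: 302×253/1040 = 73.46731
  Chat, First contact: 349×350/1040 = 117.45192
  Chat, Escalated: 349×437/1040 = 146.64712
  Chat, Unresolved: 349×253/1040 = 84.90096
  Email, First contact: 389×350/1040 = 130.91346
  Email, Escalated: 389×437/1040 = 163.45481
  Email, Unresolved: 389×253/1040 = 94.63173
Contributions (O − E)²/E:
  (66 − 101.63462)²/101.63462 = 12.4940
  (177 − 126.89808)²/126.89808 = 19.7812
  (59 − 73.46731)²/73.46731 = 2.8489
  (54 − 117.45192)²/117.45192 = 34.2791
  (185 − 146.64712)²/146.64712 = 10.0305
  (110 − 84.90096)²/84.90096 = 7.4200
  (230 − 130.91346)²/130.91346 = 74.9972
  (75 − 163.45481)²/163.45481 = 47.8680
  (84 − 94.63173)²/94.63173 = 1.1945
χ² = 12.4940 + 19.7812 + 2.8489 + 34.2791 + 10.0305 + 7.4200 + 74.9972 + 47.8680 + 1.1945 = 210.913

210.913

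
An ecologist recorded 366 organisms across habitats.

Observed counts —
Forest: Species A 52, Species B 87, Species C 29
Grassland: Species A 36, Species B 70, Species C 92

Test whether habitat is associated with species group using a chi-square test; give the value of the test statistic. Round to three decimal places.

35.330

Row totals: 168, 198. Column totals: 88, 157, 121. Grand total N = 366.
Expected counts (row total × column total / N):
  Forest, Species A: 168×88/366 = 40.3934
  Forest, Species B: 168×157/366 = 72.0656
  Forest, Species C: 168×121/366 = 55.5410
  Grassland, Species A: 198×88/366 = 47.6066
  Grassland, Species B: 198×157/366 = 84.9344
  Grassland, Species C: 198×121/366 = 65.4590
Contributions (O − E)²/E:
  (52 − 40.3934)²/40.3934 = 3.3350
  (87 − 72.0656)²/72.0656 = 3.0949
  (29 − 55.5410)²/55.5410 = 12.6830
  (36 − 47.6066)²/47.6066 = 2.8297
  (70 − 84.9344)²/84.9344 = 2.6260
  (92 − 65.4590)²/65.4590 = 10.7613
χ² = 3.3350 + 3.0949 + 12.6830 + 2.8297 + 2.6260 + 10.7613 = 35.330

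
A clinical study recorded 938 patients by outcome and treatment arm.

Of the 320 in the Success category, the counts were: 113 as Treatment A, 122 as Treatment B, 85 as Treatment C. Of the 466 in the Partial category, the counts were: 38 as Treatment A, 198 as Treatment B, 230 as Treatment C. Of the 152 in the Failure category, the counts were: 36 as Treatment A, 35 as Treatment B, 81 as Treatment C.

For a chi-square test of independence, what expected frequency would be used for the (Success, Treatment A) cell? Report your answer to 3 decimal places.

Row total (Success) = 320; column total (Treatment A) = 187; grand total N = 938.
Expected count = (row total × column total) / N = 320 × 187 / 938 = 63.795.

63.795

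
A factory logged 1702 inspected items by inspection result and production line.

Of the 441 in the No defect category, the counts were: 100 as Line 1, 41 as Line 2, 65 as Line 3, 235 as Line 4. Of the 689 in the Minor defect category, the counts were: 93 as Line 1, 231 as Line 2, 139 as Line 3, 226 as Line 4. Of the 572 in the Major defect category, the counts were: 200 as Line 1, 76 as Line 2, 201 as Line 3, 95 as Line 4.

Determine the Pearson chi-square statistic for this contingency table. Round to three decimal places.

313.723

Row totals: 441, 689, 572. Column totals: 393, 348, 405, 556. Grand total N = 1702.
Expected counts (row total × column total / N):
  No defect, Line 1: 441×393/1702 = 101.8290
  No defect, Line 2: 441×348/1702 = 90.1692
  No defect, Line 3: 441×405/1702 = 104.9383
  No defect, Line 4: 441×556/1702 = 144.0635
  Minor defect, Line 1: 689×393/1702 = 159.0934
  Minor defect, Line 2: 689×348/1702 = 140.8766
  Minor defect, Line 3: 689×405/1702 = 163.9512
  Minor defect, Line 4: 689×556/1702 = 225.0787
  Major defect, Line 1: 572×393/1702 = 132.0776
  Major defect, Line 2: 572×348/1702 = 116.9542
  Major defect, Line 3: 572×405/1702 = 136.1105
  Major defect, Line 4: 572×556/1702 = 186.8578
Contributions (O − E)²/E:
  (100 − 101.8290)²/101.8290 = 0.0329
  (41 − 90.1692)²/90.1692 = 26.8119
  (65 − 104.9383)²/104.9383 = 15.2001
  (235 − 144.0635)²/144.0635 = 57.4014
  (93 − 159.0934)²/159.0934 = 27.4577
  (231 − 140.8766)²/140.8766 = 57.6549
  (139 − 163.9512)²/163.9512 = 3.7972
  (226 − 225.0787)²/225.0787 = 0.0038
  (200 − 132.0776)²/132.0776 = 34.9299
  (76 − 116.9542)²/116.9542 = 14.3411
  (201 − 136.1105)²/136.1105 = 30.9355
  (95 − 186.8578)²/186.8578 = 45.1566
χ² = 0.0329 + 26.8119 + 15.2001 + 57.4014 + 27.4577 + 57.6549 + 3.7972 + 0.0038 + 34.9299 + 14.3411 + 30.9355 + 45.1566 = 313.723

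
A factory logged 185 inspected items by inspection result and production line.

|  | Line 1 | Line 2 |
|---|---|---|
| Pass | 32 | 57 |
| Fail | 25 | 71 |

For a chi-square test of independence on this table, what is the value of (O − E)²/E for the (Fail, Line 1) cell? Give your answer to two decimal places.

Row total (Fail) = 96; column total (Line 1) = 57; N = 185.
Expected count E = 96 × 57 / 185 = 29.578.
Contribution = (O − E)²/E = (25 − 29.578)² / 29.578 = 0.71.

0.71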